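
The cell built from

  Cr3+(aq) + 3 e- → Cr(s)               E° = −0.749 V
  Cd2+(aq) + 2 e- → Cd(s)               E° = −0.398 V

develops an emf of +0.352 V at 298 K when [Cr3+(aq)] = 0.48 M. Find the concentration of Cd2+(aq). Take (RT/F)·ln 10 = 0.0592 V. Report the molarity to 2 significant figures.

0.66 M

The Cd²⁺/Cd couple has the larger reduction potential, so it is the cathode: E°cell = −0.398 − (−0.749) = +0.351 V and n = 6.
Rearranging E = E° − (0.0592/n)·log Q gives log Q = 6(+0.351 − (+0.352))/0.0592 = −0.101.
For 3 Cd2+(aq) + 2 Cr(s) → 3 Cd(s) + 2 Cr3+(aq), the reaction quotient is Q = [Cr3+(aq)]^2 / [Cd2+(aq)]^3.
Substituting the known concentrations and solving, log [Cd2+(aq)] = −0.179 and [Cd2+(aq)] = 0.66 M.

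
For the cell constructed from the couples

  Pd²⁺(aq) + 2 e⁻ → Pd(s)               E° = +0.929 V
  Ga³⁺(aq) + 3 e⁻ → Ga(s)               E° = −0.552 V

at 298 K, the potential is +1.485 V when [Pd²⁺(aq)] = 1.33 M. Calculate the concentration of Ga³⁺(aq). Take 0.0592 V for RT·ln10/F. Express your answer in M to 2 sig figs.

Pd²⁺/Pd is the cathode (higher E°); E°cell = +0.929 − (−0.552) = +1.481 V with n = 6.
Rearranging E = E° − (0.0592/n)·log Q gives log Q = 6(+1.481 − (+1.485))/0.0592 = −0.405.
Balancing electrons gives 3 Pd²⁺(aq) + 2 Ga(s) → 3 Pd(s) + 2 Ga³⁺(aq); thus Q = [Ga³⁺(aq)]^2 / [Pd²⁺(aq)]^3.
Isolating [Ga³⁺(aq)] in Q = 10^{−0.405} yields log [Ga³⁺(aq)] = −0.017, i.e. 0.96 M.

0.96 M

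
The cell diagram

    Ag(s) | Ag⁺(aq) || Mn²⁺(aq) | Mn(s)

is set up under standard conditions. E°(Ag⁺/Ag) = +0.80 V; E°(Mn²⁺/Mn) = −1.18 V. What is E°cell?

By convention the left-hand electrode in cell notation is the anode (oxidation) and the right-hand electrode is the cathode (reduction).
E°cell = E°(right) − E°(left) = −1.18 − (+0.80) = −1.98 V.
The negative sign shows that, as written, the cell would require an external voltage to drive the reaction.

−1.98 V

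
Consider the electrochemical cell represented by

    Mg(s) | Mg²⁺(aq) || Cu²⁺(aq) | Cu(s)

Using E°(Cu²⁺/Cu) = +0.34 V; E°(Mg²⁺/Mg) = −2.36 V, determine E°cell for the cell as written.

+2.70 V

By convention the left-hand electrode in cell notation is the anode (oxidation) and the right-hand electrode is the cathode (reduction).
E°cell = E°(right) − E°(left) = +0.34 − (−2.36) = +2.70 V.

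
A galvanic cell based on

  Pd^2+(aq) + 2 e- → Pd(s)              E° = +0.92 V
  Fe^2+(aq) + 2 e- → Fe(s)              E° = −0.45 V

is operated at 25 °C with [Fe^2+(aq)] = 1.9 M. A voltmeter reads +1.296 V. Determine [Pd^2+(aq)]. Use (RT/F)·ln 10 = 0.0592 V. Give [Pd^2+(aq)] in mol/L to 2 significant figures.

0.0060 M

Pd²⁺/Pd is the cathode (higher E°); E°cell = +0.92 − (−0.45) = +1.37 V with n = 2.
From the Nernst equation, log Q = n(E° − E)/0.0592 = 2·(+1.37 − (+1.296))/0.0592 = 2.500.
Balancing electrons gives Pd^2+(aq) + Fe(s) → Pd(s) + Fe^2+(aq); thus Q = [Fe^2+(aq)] / [Pd^2+(aq)].
Solving for the unknown gives log [Pd^2+(aq)] = −2.221, so [Pd^2+(aq)] ≈ 0.0060 M.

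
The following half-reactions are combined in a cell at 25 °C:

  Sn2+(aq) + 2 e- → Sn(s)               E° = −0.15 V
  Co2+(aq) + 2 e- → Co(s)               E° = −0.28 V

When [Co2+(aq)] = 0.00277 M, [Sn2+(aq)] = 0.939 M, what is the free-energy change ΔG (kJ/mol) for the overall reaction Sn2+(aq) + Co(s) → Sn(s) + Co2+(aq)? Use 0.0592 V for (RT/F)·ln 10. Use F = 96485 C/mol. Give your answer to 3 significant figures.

−39.5 kJ/mol

The standard cell potential is −0.15 − (−0.28) = +0.13 V, with n = 2 electrons in the balanced equation.
Q = [Co2+(aq)] / [Sn2+(aq)] = 0.00295, so log Q = −2.530 and E = +0.13 − (0.0592/2)(−2.530) = +0.2049 V.
Then ΔG = −nFE = −2 × 96485 × +0.2049 J/mol = −39.5 kJ/mol.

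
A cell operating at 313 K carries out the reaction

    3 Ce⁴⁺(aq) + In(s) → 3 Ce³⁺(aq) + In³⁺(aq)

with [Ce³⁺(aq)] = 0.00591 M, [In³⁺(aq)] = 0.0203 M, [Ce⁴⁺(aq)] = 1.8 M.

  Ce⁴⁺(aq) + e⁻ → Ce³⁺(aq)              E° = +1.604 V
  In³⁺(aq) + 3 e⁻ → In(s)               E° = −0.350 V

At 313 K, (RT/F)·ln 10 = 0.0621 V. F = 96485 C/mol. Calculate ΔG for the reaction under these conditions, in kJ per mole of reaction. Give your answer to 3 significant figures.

−620 kJ/mol

E°cell = +1.604 − (−0.350) = +1.954 V; the balanced reaction transfers n = 3 electrons.
Here Q = ([Ce³⁺(aq)]^3·[In³⁺(aq)]) / [Ce⁴⁺(aq)]^3 = 7.19×10^−10 (log Q = −9.144), giving E = +1.954 − (0.0621/3)·(−9.144) = +2.1433 V.
ΔG = −nFE = −(3)(96485)(+2.1433) J/mol = −620 kJ/mol.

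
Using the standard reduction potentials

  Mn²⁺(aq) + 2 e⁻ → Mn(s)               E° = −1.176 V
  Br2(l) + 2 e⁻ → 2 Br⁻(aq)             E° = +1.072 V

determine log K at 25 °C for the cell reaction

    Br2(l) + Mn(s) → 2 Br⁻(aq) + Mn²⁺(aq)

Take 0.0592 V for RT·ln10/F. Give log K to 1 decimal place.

The Br₂/Br⁻ couple is reduced (cathode); E°cell = +1.072 − (−1.176) = +2.248 V with n = 2.
At equilibrium E = 0, so log K = nE°cell / 0.0592 = (2)(+2.248) / 0.0592 = 75.9.

log K = 75.9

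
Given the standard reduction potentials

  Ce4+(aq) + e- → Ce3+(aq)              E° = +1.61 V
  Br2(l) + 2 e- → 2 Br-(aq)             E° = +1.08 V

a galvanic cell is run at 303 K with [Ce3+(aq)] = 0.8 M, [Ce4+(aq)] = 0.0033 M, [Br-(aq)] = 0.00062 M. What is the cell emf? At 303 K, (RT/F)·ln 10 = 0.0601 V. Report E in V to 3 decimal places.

+0.194 V

Since E°(Ce⁴⁺/Ce³⁺) > E°(Br₂/Br⁻), Ce⁴⁺/Ce³⁺ serves as the cathode.
E°cell = E°cat − E°an = +1.61 − (+1.08) = +0.53 V; n = 2.
Balancing gives 2 Ce4+(aq) + 2 Br-(aq) → 2 Ce3+(aq) + Br2(l); hence Q = [Ce3+(aq)]^2 / ([Ce4+(aq)]^2·[Br-(aq)]^2) = 1.53×10^11 (log Q = 11.184).
E = E° − (0.0601/n)·log Q = +0.53 − (0.0601/2)(11.184) = +0.194 V.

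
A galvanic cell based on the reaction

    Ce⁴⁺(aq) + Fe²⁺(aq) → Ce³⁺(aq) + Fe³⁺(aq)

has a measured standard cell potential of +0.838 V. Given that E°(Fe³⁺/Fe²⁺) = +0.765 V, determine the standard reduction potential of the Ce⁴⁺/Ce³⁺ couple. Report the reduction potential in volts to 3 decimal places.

In the reaction as written the Ce⁴⁺/Ce³⁺ couple is reduced (cathode) and Fe³⁺/Fe²⁺ is oxidized (anode), so E°cell = E°(Ce⁴⁺/Ce³⁺) − E°(Fe³⁺/Fe²⁺).
E°(Ce⁴⁺/Ce³⁺) = E°cell + E°(anode) = +0.838 + (+0.765) = +1.603 V.

+1.603 V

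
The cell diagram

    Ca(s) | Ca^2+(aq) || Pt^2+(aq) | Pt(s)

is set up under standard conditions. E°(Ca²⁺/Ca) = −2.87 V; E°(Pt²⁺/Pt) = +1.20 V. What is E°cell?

By convention the left-hand electrode in cell notation is the anode (oxidation) and the right-hand electrode is the cathode (reduction).
E°cell = E°(right) − E°(left) = +1.20 − (−2.87) = +4.07 V.

+4.07 V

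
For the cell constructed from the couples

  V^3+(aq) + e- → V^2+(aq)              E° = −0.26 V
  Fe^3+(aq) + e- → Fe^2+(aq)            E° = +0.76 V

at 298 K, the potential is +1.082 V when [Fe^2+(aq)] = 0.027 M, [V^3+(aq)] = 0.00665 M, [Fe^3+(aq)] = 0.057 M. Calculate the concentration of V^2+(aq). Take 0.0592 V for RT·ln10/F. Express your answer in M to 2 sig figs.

Fe³⁺/Fe²⁺ is the cathode (higher E°); E°cell = +0.76 − (−0.26) = +1.02 V with n = 1.
Since E = E° − (0.0592/n)·log Q, log Q = n(E° − E)/0.0592 = −1.047.
The balanced reaction is Fe^3+(aq) + V^2+(aq) → Fe^2+(aq) + V^3+(aq), so Q = ([Fe^2+(aq)]·[V^3+(aq)]) / ([Fe^3+(aq)]·[V^2+(aq)]).
Isolating [V^2+(aq)] in Q = 10^{−1.047} yields log [V^2+(aq)] = −1.455, i.e. 0.035 M.

0.035 M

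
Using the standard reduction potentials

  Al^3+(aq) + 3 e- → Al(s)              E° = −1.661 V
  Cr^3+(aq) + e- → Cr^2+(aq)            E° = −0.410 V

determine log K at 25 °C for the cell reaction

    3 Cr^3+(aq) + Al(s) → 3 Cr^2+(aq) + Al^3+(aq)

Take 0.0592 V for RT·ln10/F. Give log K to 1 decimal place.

The Cr³⁺/Cr²⁺ couple is reduced (cathode); E°cell = −0.410 − (−1.661) = +1.251 V with n = 3.
At equilibrium E = 0, so log K = nE°cell / 0.0592 = (3)(+1.251) / 0.0592 = 63.4.

log K = 63.4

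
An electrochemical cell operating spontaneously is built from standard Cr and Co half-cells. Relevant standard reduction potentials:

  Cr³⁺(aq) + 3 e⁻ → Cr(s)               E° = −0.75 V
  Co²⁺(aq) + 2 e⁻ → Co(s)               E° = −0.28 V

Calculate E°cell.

+0.47 V

The Co²⁺/Co couple has the higher E°, so Co ion is reduced (cathode) and Cr is oxidized (anode).
E°cell = E°(cathode) − E°(anode) = −0.28 − (−0.75) = +0.47 V.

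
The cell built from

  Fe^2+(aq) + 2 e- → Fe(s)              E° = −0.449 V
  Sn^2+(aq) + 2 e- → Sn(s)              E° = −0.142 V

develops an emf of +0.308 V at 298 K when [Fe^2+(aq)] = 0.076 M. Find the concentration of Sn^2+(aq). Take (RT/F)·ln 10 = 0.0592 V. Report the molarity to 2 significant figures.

With Sn²⁺/Sn at the cathode and Fe²⁺/Fe at the anode, E°cell = −0.142 − (−0.449) = +0.307 V (n = 2).
Since E = E° − (0.0592/n)·log Q, log Q = n(E° − E)/0.0592 = −0.034.
For Sn^2+(aq) + Fe(s) → Sn(s) + Fe^2+(aq), the reaction quotient is Q = [Fe^2+(aq)] / [Sn^2+(aq)].
Substituting the known concentrations and solving, log [Sn^2+(aq)] = −1.085 and [Sn^2+(aq)] = 0.082 M.

0.082 M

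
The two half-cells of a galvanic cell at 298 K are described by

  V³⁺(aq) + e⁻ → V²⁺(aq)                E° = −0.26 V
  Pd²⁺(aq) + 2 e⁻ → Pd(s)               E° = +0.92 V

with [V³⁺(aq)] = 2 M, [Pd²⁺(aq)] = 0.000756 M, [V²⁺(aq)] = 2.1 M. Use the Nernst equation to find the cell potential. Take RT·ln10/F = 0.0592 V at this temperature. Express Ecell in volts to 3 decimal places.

+1.089 V

Since E°(Pd²⁺/Pd) > E°(V³⁺/V²⁺), Pd²⁺/Pd serves as the cathode.
E°cell = E°cat − E°an = +0.92 − (−0.26) = +1.18 V; n = 2.
Balancing gives Pd²⁺(aq) + 2 V²⁺(aq) → Pd(s) + 2 V³⁺(aq); hence Q = [V³⁺(aq)]^2 / ([Pd²⁺(aq)]·[V²⁺(aq)]^2) = 1.2×10^3 (log Q = 3.079).
E = E° − (0.0592/n)·log Q = +1.18 − (0.0592/2)(3.079) = +1.089 V.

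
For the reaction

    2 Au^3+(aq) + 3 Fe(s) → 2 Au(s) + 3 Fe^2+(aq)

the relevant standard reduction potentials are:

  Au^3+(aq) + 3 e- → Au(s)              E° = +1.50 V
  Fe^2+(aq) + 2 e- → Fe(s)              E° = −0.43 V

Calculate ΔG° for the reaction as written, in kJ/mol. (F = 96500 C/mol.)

−1117 kJ/mol

In the reaction as written Au^3+(aq) is reduced, so the Au³⁺/Au couple is the cathode and Fe²⁺/Fe is the anode.
E°cell = +1.50 − (−0.43) = +1.93 V; balancing electrons gives n = 6.
ΔG° = −nFE°cell = −(6)(96500)(+1.93) J/mol = −1117 kJ/mol.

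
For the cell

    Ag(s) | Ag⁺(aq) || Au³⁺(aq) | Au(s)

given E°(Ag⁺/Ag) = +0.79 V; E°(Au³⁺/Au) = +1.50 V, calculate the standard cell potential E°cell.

+0.71 V

By convention the left-hand electrode in cell notation is the anode (oxidation) and the right-hand electrode is the cathode (reduction).
E°cell = E°(right) − E°(left) = +1.50 − (+0.79) = +0.71 V.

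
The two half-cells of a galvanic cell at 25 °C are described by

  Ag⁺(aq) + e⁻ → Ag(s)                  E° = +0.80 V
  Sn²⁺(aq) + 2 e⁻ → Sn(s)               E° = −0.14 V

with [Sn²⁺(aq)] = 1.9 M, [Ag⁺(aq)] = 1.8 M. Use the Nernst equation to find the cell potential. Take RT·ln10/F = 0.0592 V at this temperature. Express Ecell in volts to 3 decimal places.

+0.947 V

Since E°(Ag⁺/Ag) > E°(Sn²⁺/Sn), Ag⁺/Ag serves as the cathode.
The standard potential is +0.80 − (−0.14) = +0.94 V and the balanced reaction transfers n = 2 electrons.
For the overall reaction 2 Ag⁺(aq) + Sn(s) → 2 Ag(s) + Sn²⁺(aq), Q = [Sn²⁺(aq)] / [Ag⁺(aq)]^2 = 0.586, giving log Q = −0.232.
Applying E = E° − (RT ln10/nF)·log Q gives +0.94 − (0.0592/2)(−0.232) = +0.947 V.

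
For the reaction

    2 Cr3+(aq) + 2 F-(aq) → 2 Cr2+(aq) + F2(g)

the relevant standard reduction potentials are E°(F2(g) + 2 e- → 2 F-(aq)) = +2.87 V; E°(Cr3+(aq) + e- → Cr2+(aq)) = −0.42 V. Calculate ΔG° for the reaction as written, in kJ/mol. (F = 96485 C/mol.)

+635 kJ/mol

In the reaction as written Cr3+(aq) is reduced, so the Cr³⁺/Cr²⁺ couple is the cathode and F₂/F⁻ is the anode.
E°cell = −0.42 − (+2.87) = −3.29 V; balancing electrons gives n = 2.
ΔG° = −nFE°cell = −(2)(96485)(−3.29) J/mol = +635 kJ/mol.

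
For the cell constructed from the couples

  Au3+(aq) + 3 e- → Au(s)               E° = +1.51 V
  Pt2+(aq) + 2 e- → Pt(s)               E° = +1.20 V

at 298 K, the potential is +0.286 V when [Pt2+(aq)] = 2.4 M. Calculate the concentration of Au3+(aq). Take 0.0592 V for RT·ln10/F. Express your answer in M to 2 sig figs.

Au³⁺/Au is the cathode (higher E°); E°cell = +1.51 − (+1.20) = +0.31 V with n = 6.
Rearranging E = E° − (0.0592/n)·log Q gives log Q = 6(+0.31 − (+0.286))/0.0592 = 2.432.
For 2 Au3+(aq) + 3 Pt(s) → 2 Au(s) + 3 Pt2+(aq), the reaction quotient is Q = [Pt2+(aq)]^3 / [Au3+(aq)]^2.
Isolating [Au3+(aq)] in Q = 10^{2.432} yields log [Au3+(aq)] = −0.646, i.e. 0.23 M.

0.23 M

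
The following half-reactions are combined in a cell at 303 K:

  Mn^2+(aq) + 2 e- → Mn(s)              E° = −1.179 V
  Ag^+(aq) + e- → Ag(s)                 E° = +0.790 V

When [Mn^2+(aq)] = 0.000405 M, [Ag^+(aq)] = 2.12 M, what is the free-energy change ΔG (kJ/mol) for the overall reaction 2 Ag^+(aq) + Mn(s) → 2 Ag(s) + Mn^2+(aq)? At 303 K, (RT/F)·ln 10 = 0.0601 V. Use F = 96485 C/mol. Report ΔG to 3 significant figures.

E°cell = +0.790 − (−1.179) = +1.969 V; the balanced reaction transfers n = 2 electrons.
The reaction quotient is [Mn^2+(aq)] / [Ag^+(aq)]^2 = 9.01×10^−5; by Nernst, E = +1.969 − (0.0601/2)(−4.045) = +2.0906 V.
ΔG = −nFE = −(2)(96485)(+2.0906) J/mol = −403 kJ/mol.

−403 kJ/mol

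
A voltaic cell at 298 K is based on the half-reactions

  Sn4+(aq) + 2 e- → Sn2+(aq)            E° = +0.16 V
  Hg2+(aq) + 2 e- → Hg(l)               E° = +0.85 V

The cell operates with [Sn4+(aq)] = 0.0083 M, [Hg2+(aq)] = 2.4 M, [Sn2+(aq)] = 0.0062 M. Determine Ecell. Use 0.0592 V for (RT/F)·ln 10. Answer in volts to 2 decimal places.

Since E°(Hg²⁺/Hg) > E°(Sn⁴⁺/Sn²⁺), Hg²⁺/Hg serves as the cathode.
The standard potential is +0.85 − (+0.16) = +0.69 V and the balanced reaction transfers n = 2 electrons.
Balancing gives Hg2+(aq) + Sn2+(aq) → Hg(l) + Sn4+(aq); hence Q = [Sn4+(aq)] / ([Hg2+(aq)]·[Sn2+(aq)]) = 0.558 (log Q = −0.254).
Applying E = E° − (RT ln10/nF)·log Q gives +0.69 − (0.0592/2)(−0.254) = +0.70 V.

+0.70 V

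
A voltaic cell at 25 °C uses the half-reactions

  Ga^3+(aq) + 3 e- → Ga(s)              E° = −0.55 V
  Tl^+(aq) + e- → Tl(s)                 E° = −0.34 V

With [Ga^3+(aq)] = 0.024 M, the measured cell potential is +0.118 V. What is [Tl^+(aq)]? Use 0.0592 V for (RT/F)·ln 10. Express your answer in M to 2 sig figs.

0.0081 M

The Tl⁺/Tl couple has the larger reduction potential, so it is the cathode: E°cell = −0.34 − (−0.55) = +0.21 V and n = 3.
From the Nernst equation, log Q = n(E° − E)/0.0592 = 3·(+0.21 − (+0.118))/0.0592 = 4.662.
For 3 Tl^+(aq) + Ga(s) → 3 Tl(s) + Ga^3+(aq), the reaction quotient is Q = [Ga^3+(aq)] / [Tl^+(aq)]^3.
Solving for the unknown gives log [Tl^+(aq)] = −2.094, so [Tl^+(aq)] ≈ 0.0081 M.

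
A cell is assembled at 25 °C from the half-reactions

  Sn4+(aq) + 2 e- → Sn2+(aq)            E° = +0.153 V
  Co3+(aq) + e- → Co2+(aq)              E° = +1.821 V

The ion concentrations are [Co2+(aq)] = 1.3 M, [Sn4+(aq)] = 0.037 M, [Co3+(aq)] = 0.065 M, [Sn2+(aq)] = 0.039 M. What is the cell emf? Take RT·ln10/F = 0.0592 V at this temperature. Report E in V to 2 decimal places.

+1.59 V

Co³⁺/Co²⁺ is reduced (cathode, E° = +1.821 V) and Sn⁴⁺/Sn²⁺ is oxidized (anode).
E°cell = +1.821 − (+0.153) = +1.668 V, with n = 2 electrons transferred.
The balanced reaction is 2 Co3+(aq) + Sn2+(aq) → 2 Co2+(aq) + Sn4+(aq), so Q = ([Co2+(aq)]^2·[Sn4+(aq)]) / ([Co3+(aq)]^2·[Sn2+(aq)]) = 379 and log Q = 2.579.
Applying E = E° − (RT ln10/nF)·log Q gives +1.668 − (0.0592/2)(2.579) = +1.59 V.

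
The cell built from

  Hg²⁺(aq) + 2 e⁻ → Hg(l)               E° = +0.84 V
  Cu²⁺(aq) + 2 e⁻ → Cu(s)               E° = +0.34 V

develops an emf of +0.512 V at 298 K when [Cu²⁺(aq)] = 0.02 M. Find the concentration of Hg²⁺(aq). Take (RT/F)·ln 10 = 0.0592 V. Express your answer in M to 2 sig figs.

The Hg²⁺/Hg couple has the larger reduction potential, so it is the cathode: E°cell = +0.84 − (+0.34) = +0.50 V and n = 2.
Since E = E° − (0.0592/n)·log Q, log Q = n(E° − E)/0.0592 = −0.405.
For Hg²⁺(aq) + Cu(s) → Hg(l) + Cu²⁺(aq), the reaction quotient is Q = [Cu²⁺(aq)] / [Hg²⁺(aq)].
Isolating [Hg²⁺(aq)] in Q = 10^{−0.405} yields log [Hg²⁺(aq)] = −1.294, i.e. 0.051 M.

0.051 M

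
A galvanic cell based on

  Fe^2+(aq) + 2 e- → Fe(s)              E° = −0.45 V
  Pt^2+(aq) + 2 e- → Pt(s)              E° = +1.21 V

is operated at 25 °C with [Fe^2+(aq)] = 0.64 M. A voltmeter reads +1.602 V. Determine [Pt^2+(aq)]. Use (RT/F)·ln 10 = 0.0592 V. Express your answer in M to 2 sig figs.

With Pt²⁺/Pt at the cathode and Fe²⁺/Fe at the anode, E°cell = +1.21 − (−0.45) = +1.66 V (n = 2).
Since E = E° − (0.0592/n)·log Q, log Q = n(E° − E)/0.0592 = 1.959.
For Pt^2+(aq) + Fe(s) → Pt(s) + Fe^2+(aq), the reaction quotient is Q = [Fe^2+(aq)] / [Pt^2+(aq)].
Substituting the known concentrations and solving, log [Pt^2+(aq)] = −2.153 and [Pt^2+(aq)] = 0.0070 M.

0.0070 M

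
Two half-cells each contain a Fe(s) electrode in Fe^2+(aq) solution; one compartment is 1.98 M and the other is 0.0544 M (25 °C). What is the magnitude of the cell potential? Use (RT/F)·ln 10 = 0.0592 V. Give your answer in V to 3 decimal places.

For a concentration cell E°cell = 0, since both electrodes use the same couple.
The compartment with the higher Fe^2+(aq) concentration (1.98 M) acts as the cathode; ions are reduced there and produced at the dilute (0.0544 M) anode.
With n = 2, Ecell = −(0.0592/2)·log([dilute]/[conc]) = −(0.0592/2)·log(0.0544/1.98) = +0.046 V.

0.046 V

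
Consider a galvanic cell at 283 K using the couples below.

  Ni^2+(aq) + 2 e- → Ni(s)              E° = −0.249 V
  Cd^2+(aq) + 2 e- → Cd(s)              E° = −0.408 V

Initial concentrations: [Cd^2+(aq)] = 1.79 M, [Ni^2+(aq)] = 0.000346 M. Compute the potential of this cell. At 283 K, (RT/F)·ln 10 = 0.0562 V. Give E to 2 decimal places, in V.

The Ni²⁺/Ni couple has the more positive E°, so it is the cathode; Cd²⁺/Cd is the anode.
The standard potential is −0.249 − (−0.408) = +0.159 V and the balanced reaction transfers n = 2 electrons.
Balancing gives Ni^2+(aq) + Cd(s) → Ni(s) + Cd^2+(aq); hence Q = [Cd^2+(aq)] / [Ni^2+(aq)] = 5.17×10^3 (log Q = 3.714).
E = E° − (0.0562/n)·log Q = +0.159 − (0.0562/2)(3.714) = +0.05 V.

+0.05 V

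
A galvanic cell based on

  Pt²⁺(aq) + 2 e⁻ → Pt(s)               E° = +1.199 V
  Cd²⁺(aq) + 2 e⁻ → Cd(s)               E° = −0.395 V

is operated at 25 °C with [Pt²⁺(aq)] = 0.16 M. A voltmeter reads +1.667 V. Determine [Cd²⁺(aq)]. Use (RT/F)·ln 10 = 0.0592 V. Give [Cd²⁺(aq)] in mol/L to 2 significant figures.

0.00055 M

With Pt²⁺/Pt at the cathode and Cd²⁺/Cd at the anode, E°cell = +1.199 − (−0.395) = +1.594 V (n = 2).
Rearranging E = E° − (0.0592/n)·log Q gives log Q = 2(+1.594 − (+1.667))/0.0592 = −2.466.
Balancing electrons gives Pt²⁺(aq) + Cd(s) → Pt(s) + Cd²⁺(aq); thus Q = [Cd²⁺(aq)] / [Pt²⁺(aq)].
Isolating [Cd²⁺(aq)] in Q = 10^{−2.466} yields log [Cd²⁺(aq)] = −3.262, i.e. 0.00055 M.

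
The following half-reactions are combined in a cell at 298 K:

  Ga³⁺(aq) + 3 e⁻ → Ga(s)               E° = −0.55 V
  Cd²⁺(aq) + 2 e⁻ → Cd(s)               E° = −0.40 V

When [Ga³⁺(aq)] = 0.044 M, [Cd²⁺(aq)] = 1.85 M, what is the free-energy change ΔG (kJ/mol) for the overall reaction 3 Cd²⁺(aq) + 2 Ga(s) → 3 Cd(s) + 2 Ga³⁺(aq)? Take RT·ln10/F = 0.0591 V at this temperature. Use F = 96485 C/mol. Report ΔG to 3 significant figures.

E°cell = −0.40 − (−0.55) = +0.15 V; the balanced reaction transfers n = 6 electrons.
The reaction quotient is [Ga³⁺(aq)]^2 / [Cd²⁺(aq)]^3 = 0.000306; by Nernst, E = +0.15 − (0.0591/6)(−3.515) = +0.1846 V.
Then ΔG = −nFE = −6 × 96485 × +0.1846 J/mol = −107 kJ/mol.

−107 kJ/mol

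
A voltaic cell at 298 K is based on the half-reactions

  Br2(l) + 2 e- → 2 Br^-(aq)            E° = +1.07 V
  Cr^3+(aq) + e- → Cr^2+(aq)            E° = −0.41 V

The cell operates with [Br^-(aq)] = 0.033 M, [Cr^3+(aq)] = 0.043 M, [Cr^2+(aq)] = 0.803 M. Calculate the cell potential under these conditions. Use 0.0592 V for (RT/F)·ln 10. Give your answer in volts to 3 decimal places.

Br₂/Br⁻ is reduced (cathode, E° = +1.07 V) and Cr³⁺/Cr²⁺ is oxidized (anode).
E°cell = E°cat − E°an = +1.07 − (−0.41) = +1.48 V; n = 2.
For the overall reaction Br2(l) + 2 Cr^2+(aq) → 2 Br^-(aq) + 2 Cr^3+(aq), Q = ([Br^-(aq)]^2·[Cr^3+(aq)]^2) / [Cr^2+(aq)]^2 = 3.12×10^−6, giving log Q = −5.505.
Applying E = E° − (RT ln10/nF)·log Q gives +1.48 − (0.0592/2)(−5.505) = +1.643 V.

+1.643 V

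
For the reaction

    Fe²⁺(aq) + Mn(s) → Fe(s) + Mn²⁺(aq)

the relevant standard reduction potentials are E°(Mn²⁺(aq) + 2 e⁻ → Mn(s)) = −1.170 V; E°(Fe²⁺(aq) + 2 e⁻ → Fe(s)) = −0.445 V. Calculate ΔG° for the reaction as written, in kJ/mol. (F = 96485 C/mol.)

−140 kJ/mol

In the reaction as written Fe²⁺(aq) is reduced, so the Fe²⁺/Fe couple is the cathode and Mn²⁺/Mn is the anode.
E°cell = −0.445 − (−1.170) = +0.725 V; balancing electrons gives n = 2.
ΔG° = −nFE°cell = −(2)(96485)(+0.725) J/mol = −140 kJ/mol.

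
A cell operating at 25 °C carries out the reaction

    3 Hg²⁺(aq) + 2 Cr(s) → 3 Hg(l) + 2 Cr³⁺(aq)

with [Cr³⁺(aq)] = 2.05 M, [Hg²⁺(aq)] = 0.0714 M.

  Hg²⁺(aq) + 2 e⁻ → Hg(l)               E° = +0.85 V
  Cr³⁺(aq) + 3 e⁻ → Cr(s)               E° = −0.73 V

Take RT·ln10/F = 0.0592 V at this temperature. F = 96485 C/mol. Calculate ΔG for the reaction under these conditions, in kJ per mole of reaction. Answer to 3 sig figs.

−891 kJ/mol

The standard cell potential is +0.85 − (−0.73) = +1.58 V, with n = 6 electrons in the balanced equation.
The reaction quotient is [Cr³⁺(aq)]^2 / [Hg²⁺(aq)]^3 = 1.15×10^4; by Nernst, E = +1.58 − (0.0592/6)(4.062) = +1.5399 V.
Then ΔG = −nFE = −6 × 96485 × +1.5399 J/mol = −891 kJ/mol.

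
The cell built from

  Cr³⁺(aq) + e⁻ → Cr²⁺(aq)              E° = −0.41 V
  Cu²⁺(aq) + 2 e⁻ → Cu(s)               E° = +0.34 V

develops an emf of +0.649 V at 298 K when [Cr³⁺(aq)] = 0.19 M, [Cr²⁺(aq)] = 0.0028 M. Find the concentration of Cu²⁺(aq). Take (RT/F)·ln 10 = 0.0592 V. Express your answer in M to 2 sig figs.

1.8 M

The Cu²⁺/Cu couple has the larger reduction potential, so it is the cathode: E°cell = +0.34 − (−0.41) = +0.75 V and n = 2.
Rearranging E = E° − (0.0592/n)·log Q gives log Q = 2(+0.75 − (+0.649))/0.0592 = 3.412.
Balancing electrons gives Cu²⁺(aq) + 2 Cr²⁺(aq) → Cu(s) + 2 Cr³⁺(aq); thus Q = [Cr³⁺(aq)]^2 / ([Cu²⁺(aq)]·[Cr²⁺(aq)]^2).
Solving for the unknown gives log [Cu²⁺(aq)] = 0.251, so [Cu²⁺(aq)] ≈ 1.8 M.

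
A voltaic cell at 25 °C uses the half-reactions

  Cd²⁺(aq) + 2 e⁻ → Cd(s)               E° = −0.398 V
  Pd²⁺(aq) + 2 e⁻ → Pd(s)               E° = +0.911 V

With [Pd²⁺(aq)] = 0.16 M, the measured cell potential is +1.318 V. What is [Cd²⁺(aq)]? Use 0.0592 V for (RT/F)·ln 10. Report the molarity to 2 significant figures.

0.079 M

With Pd²⁺/Pd at the cathode and Cd²⁺/Cd at the anode, E°cell = +0.911 − (−0.398) = +1.309 V (n = 2).
From the Nernst equation, log Q = n(E° − E)/0.0592 = 2·(+1.309 − (+1.318))/0.0592 = −0.304.
For Pd²⁺(aq) + Cd(s) → Pd(s) + Cd²⁺(aq), the reaction quotient is Q = [Cd²⁺(aq)] / [Pd²⁺(aq)].
Solving for the unknown gives log [Cd²⁺(aq)] = −1.100, so [Cd²⁺(aq)] ≈ 0.079 M.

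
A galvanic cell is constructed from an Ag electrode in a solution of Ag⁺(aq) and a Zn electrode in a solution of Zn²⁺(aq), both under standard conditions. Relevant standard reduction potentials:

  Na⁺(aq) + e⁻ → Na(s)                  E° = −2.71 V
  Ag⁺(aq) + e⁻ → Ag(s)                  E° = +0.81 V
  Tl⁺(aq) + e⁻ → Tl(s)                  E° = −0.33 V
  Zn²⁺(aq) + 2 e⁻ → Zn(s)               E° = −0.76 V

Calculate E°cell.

Of the two couples in this cell, the one with the more positive reduction potential is reduced at the cathode: here that is Ag⁺/Ag (+0.81 V); Zn²⁺/Zn (−0.76 V) is the anode.
E°cell = E°(cathode) − E°(anode) = +0.81 − (−0.76) = +1.57 V.

+1.57 V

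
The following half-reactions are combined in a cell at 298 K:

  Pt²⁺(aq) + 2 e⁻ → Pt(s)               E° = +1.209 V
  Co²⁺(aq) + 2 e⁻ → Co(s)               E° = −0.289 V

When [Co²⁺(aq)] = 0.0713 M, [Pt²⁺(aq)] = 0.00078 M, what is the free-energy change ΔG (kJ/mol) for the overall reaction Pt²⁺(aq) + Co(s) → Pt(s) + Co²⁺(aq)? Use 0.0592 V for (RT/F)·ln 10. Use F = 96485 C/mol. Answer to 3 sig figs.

The standard cell potential is +1.209 − (−0.289) = +1.498 V, with n = 2 electrons in the balanced equation.
Q = [Co²⁺(aq)] / [Pt²⁺(aq)] = 91.4, so log Q = 1.961 and E = +1.498 − (0.0592/2)(1.961) = +1.4400 V.
Finally ΔG = −nFE = −(2)(96485 C/mol)(+1.4400 V) = −278 kJ/mol.

−278 kJ/mol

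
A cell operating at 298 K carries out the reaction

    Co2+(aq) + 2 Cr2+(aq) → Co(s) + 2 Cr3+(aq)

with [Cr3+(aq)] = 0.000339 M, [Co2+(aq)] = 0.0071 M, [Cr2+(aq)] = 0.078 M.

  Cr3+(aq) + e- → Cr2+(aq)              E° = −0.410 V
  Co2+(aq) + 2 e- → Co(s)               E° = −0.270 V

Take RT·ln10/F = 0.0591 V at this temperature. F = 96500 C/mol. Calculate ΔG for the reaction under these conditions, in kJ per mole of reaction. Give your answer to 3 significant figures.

The standard cell potential is −0.270 − (−0.410) = +0.140 V, with n = 2 electrons in the balanced equation.
Q = [Cr3+(aq)]^2 / ([Co2+(aq)]·[Cr2+(aq)]^2) = 0.00266, so log Q = −2.575 and E = +0.140 − (0.0591/2)(−2.575) = +0.2161 V.
Then ΔG = −nFE = −2 × 96500 × +0.2161 J/mol = −41.7 kJ/mol.

−41.7 kJ/mol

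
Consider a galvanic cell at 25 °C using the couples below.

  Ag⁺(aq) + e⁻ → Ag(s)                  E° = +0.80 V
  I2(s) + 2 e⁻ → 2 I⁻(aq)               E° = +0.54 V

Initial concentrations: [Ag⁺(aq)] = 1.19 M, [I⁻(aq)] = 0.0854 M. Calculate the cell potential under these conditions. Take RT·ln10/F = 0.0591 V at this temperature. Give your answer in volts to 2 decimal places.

+0.20 V

The Ag⁺/Ag couple has the more positive E°, so it is the cathode; I₂/I⁻ is the anode.
The standard potential is +0.80 − (+0.54) = +0.26 V and the balanced reaction transfers n = 2 electrons.
For the overall reaction 2 Ag⁺(aq) + 2 I⁻(aq) → 2 Ag(s) + I2(s), Q = 1 / ([Ag⁺(aq)]^2·[I⁻(aq)]^2) = 96.8, giving log Q = 1.986.
E = E° − (0.0591/n)·log Q = +0.26 − (0.0591/2)(1.986) = +0.20 V.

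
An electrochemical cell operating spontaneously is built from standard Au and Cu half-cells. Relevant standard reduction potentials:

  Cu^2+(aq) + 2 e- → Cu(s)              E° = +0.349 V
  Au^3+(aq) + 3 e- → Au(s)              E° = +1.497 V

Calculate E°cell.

+1.148 V

The Au³⁺/Au couple has the higher E°, so Au ion is reduced (cathode) and Cu is oxidized (anode).
E°cell = E°(cathode) − E°(anode) = +1.497 − (+0.349) = +1.148 V.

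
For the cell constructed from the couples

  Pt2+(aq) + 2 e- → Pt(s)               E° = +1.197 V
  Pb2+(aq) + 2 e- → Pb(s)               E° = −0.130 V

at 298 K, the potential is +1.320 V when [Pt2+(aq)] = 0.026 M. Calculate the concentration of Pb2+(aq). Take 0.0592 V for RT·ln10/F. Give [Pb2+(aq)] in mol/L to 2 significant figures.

0.045 M

With Pt²⁺/Pt at the cathode and Pb²⁺/Pb at the anode, E°cell = +1.197 − (−0.130) = +1.327 V (n = 2).
From the Nernst equation, log Q = n(E° − E)/0.0592 = 2·(+1.327 − (+1.320))/0.0592 = 0.236.
The balanced reaction is Pt2+(aq) + Pb(s) → Pt(s) + Pb2+(aq), so Q = [Pb2+(aq)] / [Pt2+(aq)].
Substituting the known concentrations and solving, log [Pb2+(aq)] = −1.349 and [Pb2+(aq)] = 0.045 M.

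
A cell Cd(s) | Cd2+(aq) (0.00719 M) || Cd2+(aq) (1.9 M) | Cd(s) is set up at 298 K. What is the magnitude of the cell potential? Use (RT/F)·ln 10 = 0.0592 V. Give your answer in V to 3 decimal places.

For a concentration cell E°cell = 0, since both electrodes use the same couple.
The compartment with the higher Cd2+(aq) concentration (1.9 M) acts as the cathode; ions are reduced there and produced at the dilute (0.00719 M) anode.
With n = 2, Ecell = −(0.0592/2)·log([dilute]/[conc]) = −(0.0592/2)·log(0.00719/1.9) = +0.072 V.

0.072 V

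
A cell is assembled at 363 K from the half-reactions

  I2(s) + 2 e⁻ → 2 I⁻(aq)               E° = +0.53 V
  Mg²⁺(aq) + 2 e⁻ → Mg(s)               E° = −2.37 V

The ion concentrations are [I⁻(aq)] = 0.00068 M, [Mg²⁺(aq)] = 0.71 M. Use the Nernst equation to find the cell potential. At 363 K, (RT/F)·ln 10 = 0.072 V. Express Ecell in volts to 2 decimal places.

I₂/I⁻ is reduced (cathode, E° = +0.53 V) and Mg²⁺/Mg is oxidized (anode).
E°cell = +0.53 − (−2.37) = +2.90 V, with n = 2 electrons transferred.
The balanced reaction is I2(s) + Mg(s) → 2 I⁻(aq) + Mg²⁺(aq), so Q = [I⁻(aq)]^2·[Mg²⁺(aq)] = 3.28×10^−7 and log Q = −6.484.
By the Nernst equation, E = +2.90 − (0.072/2)·(−6.484) = +3.13 V.

+3.13 V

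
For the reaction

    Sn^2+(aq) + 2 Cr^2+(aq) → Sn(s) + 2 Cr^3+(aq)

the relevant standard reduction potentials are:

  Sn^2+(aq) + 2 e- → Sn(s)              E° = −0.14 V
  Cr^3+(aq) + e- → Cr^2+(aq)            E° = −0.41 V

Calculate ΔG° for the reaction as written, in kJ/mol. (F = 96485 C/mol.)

−52.1 kJ/mol

In the reaction as written Sn^2+(aq) is reduced, so the Sn²⁺/Sn couple is the cathode and Cr³⁺/Cr²⁺ is the anode.
E°cell = −0.14 − (−0.41) = +0.27 V; balancing electrons gives n = 2.
ΔG° = −nFE°cell = −(2)(96485)(+0.27) J/mol = −52.1 kJ/mol.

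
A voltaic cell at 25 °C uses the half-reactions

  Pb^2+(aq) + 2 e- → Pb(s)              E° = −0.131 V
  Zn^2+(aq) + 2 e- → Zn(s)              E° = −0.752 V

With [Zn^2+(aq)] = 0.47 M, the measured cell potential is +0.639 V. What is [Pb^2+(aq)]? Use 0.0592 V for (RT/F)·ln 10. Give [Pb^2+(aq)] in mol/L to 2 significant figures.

With Pb²⁺/Pb at the cathode and Zn²⁺/Zn at the anode, E°cell = −0.131 − (−0.752) = +0.621 V (n = 2).
Since E = E° − (0.0592/n)·log Q, log Q = n(E° − E)/0.0592 = −0.608.
For Pb^2+(aq) + Zn(s) → Pb(s) + Zn^2+(aq), the reaction quotient is Q = [Zn^2+(aq)] / [Pb^2+(aq)].
Isolating [Pb^2+(aq)] in Q = 10^{−0.608} yields log [Pb^2+(aq)] = 0.280, i.e. 1.9 M.

1.9 M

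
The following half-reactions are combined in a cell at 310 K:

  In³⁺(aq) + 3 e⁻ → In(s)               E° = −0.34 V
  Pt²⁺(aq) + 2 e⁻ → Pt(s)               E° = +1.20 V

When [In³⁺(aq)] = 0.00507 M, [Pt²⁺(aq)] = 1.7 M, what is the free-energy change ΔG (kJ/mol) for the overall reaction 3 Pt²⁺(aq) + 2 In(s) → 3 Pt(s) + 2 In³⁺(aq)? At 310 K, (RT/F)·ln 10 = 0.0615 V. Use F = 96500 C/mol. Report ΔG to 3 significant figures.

With Pt²⁺/Pt reduced at the cathode, E°cell = +1.20 − (−0.34) = +1.54 V and n = 6.
Q = [In³⁺(aq)]^2 / [Pt²⁺(aq)]^3 = 5.23×10^−6, so log Q = −5.281 and E = +1.54 − (0.0615/6)(−5.281) = +1.5941 V.
Then ΔG = −nFE = −6 × 96500 × +1.5941 J/mol = −923 kJ/mol.

−923 kJ/mol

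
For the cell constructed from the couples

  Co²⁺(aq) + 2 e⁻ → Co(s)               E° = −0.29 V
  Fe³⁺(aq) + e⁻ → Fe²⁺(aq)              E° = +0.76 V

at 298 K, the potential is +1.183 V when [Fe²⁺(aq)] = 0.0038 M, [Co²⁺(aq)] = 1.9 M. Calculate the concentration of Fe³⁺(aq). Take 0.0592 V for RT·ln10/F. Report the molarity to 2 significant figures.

0.92 M

Fe³⁺/Fe²⁺ is the cathode (higher E°); E°cell = +0.76 − (−0.29) = +1.05 V with n = 2.
Since E = E° − (0.0592/n)·log Q, log Q = n(E° − E)/0.0592 = −4.493.
Balancing electrons gives 2 Fe³⁺(aq) + Co(s) → 2 Fe²⁺(aq) + Co²⁺(aq); thus Q = ([Fe²⁺(aq)]^2·[Co²⁺(aq)]) / [Fe³⁺(aq)]^2.
Solving for the unknown gives log [Fe³⁺(aq)] = −0.034, so [Fe³⁺(aq)] ≈ 0.92 M.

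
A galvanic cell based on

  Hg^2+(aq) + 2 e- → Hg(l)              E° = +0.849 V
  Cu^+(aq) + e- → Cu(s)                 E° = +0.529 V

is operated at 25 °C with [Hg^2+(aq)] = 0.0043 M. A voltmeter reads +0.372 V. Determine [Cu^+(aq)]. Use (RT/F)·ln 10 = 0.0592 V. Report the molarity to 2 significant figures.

The Hg²⁺/Hg couple has the larger reduction potential, so it is the cathode: E°cell = +0.849 − (+0.529) = +0.320 V and n = 2.
Since E = E° − (0.0592/n)·log Q, log Q = n(E° − E)/0.0592 = −1.757.
The balanced reaction is Hg^2+(aq) + 2 Cu(s) → Hg(l) + 2 Cu^+(aq), so Q = [Cu^+(aq)]^2 / [Hg^2+(aq)].
Substituting the known concentrations and solving, log [Cu^+(aq)] = −2.062 and [Cu^+(aq)] = 0.0087 M.

0.0087 M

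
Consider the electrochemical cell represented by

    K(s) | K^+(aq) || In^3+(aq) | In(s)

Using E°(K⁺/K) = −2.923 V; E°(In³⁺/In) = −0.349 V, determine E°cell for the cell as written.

+2.574 V

By convention the left-hand electrode in cell notation is the anode (oxidation) and the right-hand electrode is the cathode (reduction).
E°cell = E°(right) − E°(left) = −0.349 − (−2.923) = +2.574 V.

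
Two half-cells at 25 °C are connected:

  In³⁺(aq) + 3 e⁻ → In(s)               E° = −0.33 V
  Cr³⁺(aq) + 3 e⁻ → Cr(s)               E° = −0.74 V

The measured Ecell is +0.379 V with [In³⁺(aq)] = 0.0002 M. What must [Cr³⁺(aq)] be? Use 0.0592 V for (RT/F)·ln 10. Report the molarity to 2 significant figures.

0.0074 M

The In³⁺/In couple has the larger reduction potential, so it is the cathode: E°cell = −0.33 − (−0.74) = +0.41 V and n = 3.
Rearranging E = E° − (0.0592/n)·log Q gives log Q = 3(+0.41 − (+0.379))/0.0592 = 1.571.
Balancing electrons gives In³⁺(aq) + Cr(s) → In(s) + Cr³⁺(aq); thus Q = [Cr³⁺(aq)] / [In³⁺(aq)].
Solving for the unknown gives log [Cr³⁺(aq)] = −2.128, so [Cr³⁺(aq)] ≈ 0.0074 M.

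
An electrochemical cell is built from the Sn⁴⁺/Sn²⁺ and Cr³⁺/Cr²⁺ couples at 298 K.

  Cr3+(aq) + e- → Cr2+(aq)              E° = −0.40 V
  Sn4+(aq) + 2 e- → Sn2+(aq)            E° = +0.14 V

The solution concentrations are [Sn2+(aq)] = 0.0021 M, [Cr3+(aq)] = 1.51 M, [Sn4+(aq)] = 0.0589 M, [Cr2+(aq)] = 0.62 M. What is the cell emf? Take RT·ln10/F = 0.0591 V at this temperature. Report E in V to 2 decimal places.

Since E°(Sn⁴⁺/Sn²⁺) > E°(Cr³⁺/Cr²⁺), Sn⁴⁺/Sn²⁺ serves as the cathode.
E°cell = +0.14 − (−0.40) = +0.54 V, with n = 2 electrons transferred.
The balanced reaction is Sn4+(aq) + 2 Cr2+(aq) → Sn2+(aq) + 2 Cr3+(aq), so Q = ([Sn2+(aq)]·[Cr3+(aq)]^2) / ([Sn4+(aq)]·[Cr2+(aq)]^2) = 0.211 and log Q = −0.675.
Applying E = E° − (RT ln10/nF)·log Q gives +0.54 − (0.0591/2)(−0.675) = +0.56 V.

+0.56 V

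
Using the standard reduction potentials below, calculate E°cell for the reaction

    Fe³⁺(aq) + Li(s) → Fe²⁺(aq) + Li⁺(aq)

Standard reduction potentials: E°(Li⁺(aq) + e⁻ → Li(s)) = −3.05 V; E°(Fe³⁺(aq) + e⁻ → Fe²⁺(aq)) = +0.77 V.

+3.82 V

Fe³⁺(aq) gains electrons, so the Fe³⁺/Fe²⁺ couple is the cathode; the Li⁺/Li couple is the anode.
E°cell = E°(cathode) − E°(anode) = +0.77 − (−3.05) = +3.82 V.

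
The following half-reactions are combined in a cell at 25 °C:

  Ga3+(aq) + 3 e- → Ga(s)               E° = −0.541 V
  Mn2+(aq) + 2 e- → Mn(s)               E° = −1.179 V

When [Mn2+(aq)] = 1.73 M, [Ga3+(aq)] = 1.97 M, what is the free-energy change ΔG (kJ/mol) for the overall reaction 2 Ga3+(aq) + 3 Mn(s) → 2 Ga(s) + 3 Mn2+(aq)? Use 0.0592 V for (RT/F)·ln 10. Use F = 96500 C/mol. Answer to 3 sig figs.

−369 kJ/mol

E°cell = −0.541 − (−1.179) = +0.638 V; the balanced reaction transfers n = 6 electrons.
The reaction quotient is [Mn2+(aq)]^3 / [Ga3+(aq)]^2 = 1.33; by Nernst, E = +0.638 − (0.0592/6)(0.125) = +0.6368 V.
Finally ΔG = −nFE = −(6)(96500 C/mol)(+0.6368 V) = −369 kJ/mol.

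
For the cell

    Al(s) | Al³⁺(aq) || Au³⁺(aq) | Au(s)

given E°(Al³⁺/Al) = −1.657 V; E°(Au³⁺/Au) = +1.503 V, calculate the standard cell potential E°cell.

+3.160 V

By convention the left-hand electrode in cell notation is the anode (oxidation) and the right-hand electrode is the cathode (reduction).
E°cell = E°(right) − E°(left) = +1.503 − (−1.657) = +3.160 V.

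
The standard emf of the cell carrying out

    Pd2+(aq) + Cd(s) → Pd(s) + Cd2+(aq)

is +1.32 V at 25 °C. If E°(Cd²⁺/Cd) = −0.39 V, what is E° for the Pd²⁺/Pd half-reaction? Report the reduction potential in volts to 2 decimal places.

In the reaction as written the Pd²⁺/Pd couple is reduced (cathode) and Cd²⁺/Cd is oxidized (anode), so E°cell = E°(Pd²⁺/Pd) − E°(Cd²⁺/Cd).
E°(Pd²⁺/Pd) = E°cell + E°(anode) = +1.32 + (−0.39) = +0.93 V.

+0.93 V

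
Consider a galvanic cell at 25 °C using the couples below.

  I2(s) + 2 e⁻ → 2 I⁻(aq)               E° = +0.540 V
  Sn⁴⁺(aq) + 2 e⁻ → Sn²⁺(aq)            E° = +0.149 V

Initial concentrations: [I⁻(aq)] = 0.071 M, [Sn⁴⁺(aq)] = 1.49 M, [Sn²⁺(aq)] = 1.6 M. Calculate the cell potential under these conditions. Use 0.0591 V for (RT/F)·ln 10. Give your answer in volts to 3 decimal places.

+0.460 V

Since E°(I₂/I⁻) > E°(Sn⁴⁺/Sn²⁺), I₂/I⁻ serves as the cathode.
E°cell = +0.540 − (+0.149) = +0.391 V, with n = 2 electrons transferred.
The balanced reaction is I2(s) + Sn²⁺(aq) → 2 I⁻(aq) + Sn⁴⁺(aq), so Q = ([I⁻(aq)]^2·[Sn⁴⁺(aq)]) / [Sn²⁺(aq)] = 0.00469 and log Q = −2.328.
By the Nernst equation, E = +0.391 − (0.0591/2)·(−2.328) = +0.460 V.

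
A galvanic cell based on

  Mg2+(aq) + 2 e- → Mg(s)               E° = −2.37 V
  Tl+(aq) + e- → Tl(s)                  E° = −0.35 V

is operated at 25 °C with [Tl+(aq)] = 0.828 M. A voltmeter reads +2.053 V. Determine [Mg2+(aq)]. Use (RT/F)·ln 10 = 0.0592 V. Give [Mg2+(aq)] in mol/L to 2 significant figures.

0.053 M

Tl⁺/Tl is the cathode (higher E°); E°cell = −0.35 − (−2.37) = +2.02 V with n = 2.
Since E = E° − (0.0592/n)·log Q, log Q = n(E° − E)/0.0592 = −1.115.
Balancing electrons gives 2 Tl+(aq) + Mg(s) → 2 Tl(s) + Mg2+(aq); thus Q = [Mg2+(aq)] / [Tl+(aq)]^2.
Isolating [Mg2+(aq)] in Q = 10^{−1.115} yields log [Mg2+(aq)] = −1.279, i.e. 0.053 M.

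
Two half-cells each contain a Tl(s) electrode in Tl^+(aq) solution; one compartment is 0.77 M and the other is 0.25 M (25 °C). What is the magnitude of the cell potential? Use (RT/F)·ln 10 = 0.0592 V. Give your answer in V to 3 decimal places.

0.029 V

For a concentration cell E°cell = 0, since both electrodes use the same couple.
The compartment with the higher Tl^+(aq) concentration (0.77 M) acts as the cathode; ions are reduced there and produced at the dilute (0.25 M) anode.
With n = 1, Ecell = −(0.0592/1)·log([dilute]/[conc]) = −(0.0592/1)·log(0.25/0.77) = +0.029 V.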